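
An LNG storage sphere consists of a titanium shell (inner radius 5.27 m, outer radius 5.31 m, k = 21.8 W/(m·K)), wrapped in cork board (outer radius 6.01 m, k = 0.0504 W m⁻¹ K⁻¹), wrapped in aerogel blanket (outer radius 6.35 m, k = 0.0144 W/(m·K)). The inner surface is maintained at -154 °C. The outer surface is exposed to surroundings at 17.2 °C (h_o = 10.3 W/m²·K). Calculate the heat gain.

Resistance network (inner→outer):
  R_titanium = (1/5.27 − 1/5.31)/(4πk) = 0.001429/(4π·21.8) = 5.218×10^-6 K/W
  R_cork board = (1/5.31 − 1/6.01)/(4πk) = 0.02193/(4π·0.0504) = 0.03463 K/W
  R_aerogel blanket = (1/6.01 − 1/6.35)/(4πk) = 0.008909/(4π·0.0144) = 0.04923 K/W
  R_conv,out = 1/(4πr²h) = 1/(4π·6.35²·10.3) = 1.916×10^-4 K/W
ΣR = 5.218×10^-6 + 0.03463 + 0.04923 + 1.916×10^-4 = 0.08406 K/W
Q = ΔT/ΣR = (-154 °C − 17.2 °C)/0.08406 = -2040 W
(Negative Q ⇒ heat flows inward; heat gain = 2040 W.)

Q = 2.04 kW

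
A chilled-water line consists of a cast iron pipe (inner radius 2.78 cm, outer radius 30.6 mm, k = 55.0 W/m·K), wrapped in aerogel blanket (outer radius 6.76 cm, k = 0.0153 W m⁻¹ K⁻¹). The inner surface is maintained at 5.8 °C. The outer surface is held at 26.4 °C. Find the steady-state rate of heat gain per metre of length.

Treat each layer as a resistance in series:
  R'_cast iron = ln(0.0306/0.0278)/(2πk) = 0.09596/(2π·55.0) = 2.777×10^-4 m·K/W
  R'_aerogel blanket = ln(0.0676/0.0306)/(2πk) = 0.7926/(2π·0.0153) = 8.245 m·K/W
ΣR = 2.777×10^-4 + 8.245 = 8.245 m·K/W
Q' = ΔT/ΣR = (5.8 °C − 26.4 °C)/8.245 = -2.50 W/m
(Negative Q' ⇒ heat flows inward; heat gain = 2.50 W/m.)

Q' = 2.50 W/m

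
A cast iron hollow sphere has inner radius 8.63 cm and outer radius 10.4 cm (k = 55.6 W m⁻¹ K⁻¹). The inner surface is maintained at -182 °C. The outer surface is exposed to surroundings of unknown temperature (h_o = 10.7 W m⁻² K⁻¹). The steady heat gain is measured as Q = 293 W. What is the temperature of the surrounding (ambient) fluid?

T_out = 20.3 °C

Series resistances:
  R_cast iron = (1/0.0863 − 1/0.104)/(4πk) = 1.972/(4π·55.6) = 0.002823 K/W
  R_conv,out = 1/(4πr²h) = 1/(4π·0.104²·10.7) = 0.6876 K/W
ΣR = 0.6904 K/W
ΔT = Q·ΣR = 293 × 0.6904 = 202.3 K
Heat flows inward, so T_out = T_in + ΔT = -182 + 202.3 = 20.3 °C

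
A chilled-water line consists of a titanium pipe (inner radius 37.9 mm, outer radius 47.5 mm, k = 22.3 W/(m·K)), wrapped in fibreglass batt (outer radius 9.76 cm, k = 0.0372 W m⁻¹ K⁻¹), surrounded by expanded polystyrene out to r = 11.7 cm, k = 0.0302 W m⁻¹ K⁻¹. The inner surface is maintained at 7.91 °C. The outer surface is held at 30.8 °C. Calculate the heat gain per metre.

Q' = 5.67 W/m

Treat each layer as a resistance in series:
  R'_titanium = ln(0.0475/0.0379)/(2πk) = 0.2258/(2π·22.3) = 0.001611 m·K/W
  R'_fibreglass batt = ln(0.0976/0.0475)/(2πk) = 0.7201/(2π·0.0372) = 3.081 m·K/W
  R'_expanded polystyrene = ln(0.117/0.0976)/(2πk) = 0.1813/(2π·0.0302) = 0.9554 m·K/W
ΣR = 0.001611 + 3.081 + 0.9554 = 4.038 m·K/W
Q' = ΔT/ΣR = (7.91 °C − 30.8 °C)/4.038 = -5.67 W/m
(Negative Q' ⇒ heat flows inward; heat gain = 5.67 W/m.)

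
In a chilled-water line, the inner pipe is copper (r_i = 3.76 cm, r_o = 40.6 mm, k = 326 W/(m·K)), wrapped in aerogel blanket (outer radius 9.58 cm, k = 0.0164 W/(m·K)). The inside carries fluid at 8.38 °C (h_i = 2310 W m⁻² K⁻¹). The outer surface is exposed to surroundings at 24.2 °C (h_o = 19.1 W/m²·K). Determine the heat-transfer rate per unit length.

Q' = 1.88 W/m

Resistance network (inner→outer):
  R'_conv,in = 1/(2πr h) = 1/(2π·0.0376·2310) = 0.001832 m·K/W
  R'_copper = ln(0.0406/0.0376)/(2πk) = 0.07676/(2π·326) = 3.748×10^-5 m·K/W
  R'_aerogel blanket = ln(0.0958/0.0406)/(2πk) = 0.8585/(2π·0.0164) = 8.331 m·K/W
  R'_conv,out = 1/(2πr h) = 1/(2π·0.0958·19.1) = 0.08698 m·K/W
ΣR = 0.001832 + 3.748×10^-5 + 8.331 + 0.08698 = 8.420 m·K/W
Q' = ΔT/ΣR = (8.38 °C − 24.2 °C)/8.420 = -1.88 W/m
(Negative Q' ⇒ heat flows inward; heat gain = 1.88 W/m.)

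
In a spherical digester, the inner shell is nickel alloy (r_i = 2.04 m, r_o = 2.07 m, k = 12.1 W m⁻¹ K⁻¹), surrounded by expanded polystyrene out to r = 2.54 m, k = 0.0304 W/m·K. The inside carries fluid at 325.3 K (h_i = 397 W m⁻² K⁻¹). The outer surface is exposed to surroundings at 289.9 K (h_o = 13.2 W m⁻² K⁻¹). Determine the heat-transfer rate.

Q = 151 W

Series thermal resistances, inner to outer:
  R_conv,in = 1/(4πr²h) = 1/(4π·2.04²·397) = 4.817×10^-5 K/W
  R_nickel alloy = (1/2.04 − 1/2.07)/(4πk) = 0.007104/(4π·12.1) = 4.672×10^-5 K/W
  R_expanded polystyrene = (1/2.07 − 1/2.54)/(4πk) = 0.08939/(4π·0.0304) = 0.2340 K/W
  R_conv,out = 1/(4πr²h) = 1/(4π·2.54²·13.2) = 9.344×10^-4 K/W
ΣR = 4.817×10^-5 + 4.672×10^-5 + 0.2340 + 9.344×10^-4 = 0.2350 K/W
Q = ΔT/ΣR = (325.3 K − 289.9 K)/0.2350 = 151 W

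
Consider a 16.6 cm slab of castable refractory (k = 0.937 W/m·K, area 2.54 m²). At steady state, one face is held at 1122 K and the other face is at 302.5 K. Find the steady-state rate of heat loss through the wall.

Q = 11700 W

Q = kA·ΔT/L = 0.937 × 2.54 × |1122 K − 302.5 K| / 0.166 = 11700 W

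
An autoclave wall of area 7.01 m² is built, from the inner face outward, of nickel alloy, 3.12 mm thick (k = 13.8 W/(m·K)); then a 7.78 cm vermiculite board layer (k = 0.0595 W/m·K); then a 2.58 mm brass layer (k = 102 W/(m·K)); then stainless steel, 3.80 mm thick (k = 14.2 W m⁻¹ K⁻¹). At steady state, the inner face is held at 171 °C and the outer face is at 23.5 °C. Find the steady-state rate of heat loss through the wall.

Treat each layer as a resistance in series:
  R_nickel alloy = L/(kA) = 0.00312/(13.8·7.01) = 3.225×10^-5 K/W
  R_vermiculite board = L/(kA) = 0.0778/(0.0595·7.01) = 0.1865 K/W
  R_brass = L/(kA) = 0.00258/(102·7.01) = 3.608×10^-6 K/W
  R_stainless steel = L/(kA) = 0.00380/(14.2·7.01) = 3.817×10^-5 K/W
ΣR = 3.225×10^-5 + 0.1865 + 3.608×10^-6 + 3.817×10^-5 = 0.1866 K/W
Q = ΔT/ΣR = (171 °C − 23.5 °C)/0.1866 = 790 W

Q = 790 W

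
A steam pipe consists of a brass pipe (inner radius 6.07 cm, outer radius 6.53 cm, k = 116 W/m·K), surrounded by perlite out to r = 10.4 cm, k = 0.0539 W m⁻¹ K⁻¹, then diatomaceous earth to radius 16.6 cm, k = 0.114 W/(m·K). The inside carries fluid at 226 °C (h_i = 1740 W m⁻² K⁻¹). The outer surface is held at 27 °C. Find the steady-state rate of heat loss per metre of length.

Q' = 98.1 W/m

Resistance network (inner→outer):
  R'_conv,in = 1/(2πr h) = 1/(2π·0.0607·1740) = 0.001507 m·K/W
  R'_brass = ln(0.0653/0.0607)/(2πk) = 0.07305/(2π·116) = 1.002×10^-4 m·K/W
  R'_perlite = ln(0.104/0.0653)/(2πk) = 0.4654/(2π·0.0539) = 1.374 m·K/W
  R'_diatomaceous earth = ln(0.166/0.104)/(2πk) = 0.4676/(2π·0.114) = 0.6528 m·K/W
ΣR = 0.001507 + 1.002×10^-4 + 1.374 + 0.6528 = 2.028 m·K/W
Q' = ΔT/ΣR = (226 °C − 27 °C)/2.028 = 98.1 W/m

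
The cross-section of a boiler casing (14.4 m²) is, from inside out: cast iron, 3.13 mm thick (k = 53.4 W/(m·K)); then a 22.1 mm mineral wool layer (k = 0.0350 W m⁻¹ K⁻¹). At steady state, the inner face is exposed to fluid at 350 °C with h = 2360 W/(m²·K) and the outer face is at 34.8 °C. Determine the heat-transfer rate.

Treat each layer as a resistance in series:
  R_conv,in = 1/(hA) = 1/(2360·14.4) = 2.943×10^-5 K/W
  R_cast iron = L/(kA) = 0.00313/(53.4·14.4) = 4.070×10^-6 K/W
  R_mineral wool = L/(kA) = 0.0221/(0.0350·14.4) = 0.04385 K/W
ΣR = 2.943×10^-5 + 4.070×10^-6 + 0.04385 = 0.04388 K/W
Q = ΔT/ΣR = (350 °C − 34.8 °C)/0.04388 = 7180 W

Q = 7180 W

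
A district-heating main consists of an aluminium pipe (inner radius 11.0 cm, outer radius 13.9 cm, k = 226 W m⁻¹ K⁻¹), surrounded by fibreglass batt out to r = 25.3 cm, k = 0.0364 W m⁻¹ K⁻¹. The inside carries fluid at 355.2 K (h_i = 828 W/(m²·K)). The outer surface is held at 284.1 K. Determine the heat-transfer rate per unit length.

Q' = 27.1 W/m

Treat each layer as a resistance in series:
  R'_conv,in = 1/(2πr h) = 1/(2π·0.110·828) = 0.001747 m·K/W
  R'_aluminium = ln(0.139/0.110)/(2πk) = 0.2340/(2π·226) = 1.648×10^-4 m·K/W
  R'_fibreglass batt = ln(0.253/0.139)/(2πk) = 0.5989/(2π·0.0364) = 2.619 m·K/W
ΣR = 0.001747 + 1.648×10^-4 + 2.619 = 2.621 m·K/W
Q' = ΔT/ΣR = (355.2 K − 284.1 K)/2.621 = 27.1 W/m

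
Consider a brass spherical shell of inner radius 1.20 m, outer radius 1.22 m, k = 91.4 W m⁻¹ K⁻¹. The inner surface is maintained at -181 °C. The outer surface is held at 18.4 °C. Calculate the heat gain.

Q = 4πk·ΔT/(1/r₁ − 1/r₂) = 4π × 91.4 × 199.4 / (1/1.20 − 1/1.22) = 1.68×10^7 W

Q = 16800 kW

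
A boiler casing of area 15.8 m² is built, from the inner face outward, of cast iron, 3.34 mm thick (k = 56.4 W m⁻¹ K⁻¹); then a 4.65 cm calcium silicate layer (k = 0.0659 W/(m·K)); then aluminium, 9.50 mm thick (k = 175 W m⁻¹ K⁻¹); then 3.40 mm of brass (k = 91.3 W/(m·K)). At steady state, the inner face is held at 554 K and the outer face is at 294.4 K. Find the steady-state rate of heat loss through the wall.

Q = 5810 W

Series thermal resistances, inner to outer:
  R_cast iron = L/(kA) = 0.00334/(56.4·15.8) = 3.748×10^-6 K/W
  R_calcium silicate = L/(kA) = 0.0465/(0.0659·15.8) = 0.04466 K/W
  R_aluminium = L/(kA) = 0.00950/(175·15.8) = 3.436×10^-6 K/W
  R_brass = L/(kA) = 0.00340/(91.3·15.8) = 2.357×10^-6 K/W
ΣR = 3.748×10^-6 + 0.04466 + 3.436×10^-6 + 2.357×10^-6 = 0.04467 K/W
Q = ΔT/ΣR = (554 K − 294.4 K)/0.04467 = 5810 W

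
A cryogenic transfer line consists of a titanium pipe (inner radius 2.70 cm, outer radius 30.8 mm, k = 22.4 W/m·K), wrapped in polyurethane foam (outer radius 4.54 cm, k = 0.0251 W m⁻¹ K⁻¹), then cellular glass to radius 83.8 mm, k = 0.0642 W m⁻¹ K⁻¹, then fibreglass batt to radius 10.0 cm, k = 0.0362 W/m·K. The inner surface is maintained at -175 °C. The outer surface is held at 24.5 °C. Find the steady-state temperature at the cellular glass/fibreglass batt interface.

T = -8.1 °C

Treat each layer as a resistance in series:
  R'_titanium = ln(0.0308/0.0270)/(2πk) = 0.1317/(2π·22.4) = 9.356×10^-4 m·K/W
  R'_polyurethane foam = ln(0.0454/0.0308)/(2πk) = 0.3880/(2π·0.0251) = 2.460 m·K/W
  R'_cellular glass = ln(0.0838/0.0454)/(2πk) = 0.6129/(2π·0.0642) = 1.519 m·K/W
  R'_fibreglass batt = ln(0.100/0.0838)/(2πk) = 0.1767/(2π·0.0362) = 0.7770 m·K/W
ΣR = 9.356×10^-4 + 2.460 + 1.519 + 0.7770 = 4.757 m·K/W
Q' = ΔT/ΣR = (-175 °C − 24.5 °C)/4.757 = -41.94 W/m
From the inner boundary to the cellular glass/fibreglass batt interface, ΣR_partial = 3.980 m·K/W.
T_interface = T_in − Q'·ΣR_partial = -175 °C − (-41.94)(3.980) = -8.1 °C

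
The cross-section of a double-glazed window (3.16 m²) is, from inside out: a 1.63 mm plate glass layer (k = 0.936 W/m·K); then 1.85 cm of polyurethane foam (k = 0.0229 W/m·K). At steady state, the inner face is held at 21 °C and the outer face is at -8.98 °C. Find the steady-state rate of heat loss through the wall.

Q = 117 W

Treat each layer as a resistance in series:
  R_plate glass = L/(kA) = 0.00163/(0.936·3.16) = 5.511×10^-4 K/W
  R_polyurethane foam = L/(kA) = 0.0185/(0.0229·3.16) = 0.2557 K/W
ΣR = 5.511×10^-4 + 0.2557 = 0.2563 K/W
Q = ΔT/ΣR = (21 °C − -8.98 °C)/0.2563 = 117 W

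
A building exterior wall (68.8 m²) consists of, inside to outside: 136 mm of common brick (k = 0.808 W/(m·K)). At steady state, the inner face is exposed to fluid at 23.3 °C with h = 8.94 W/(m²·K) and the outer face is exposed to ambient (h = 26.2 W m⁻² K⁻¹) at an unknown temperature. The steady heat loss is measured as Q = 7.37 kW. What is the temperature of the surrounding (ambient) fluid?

Series resistances:
  R_conv,in = 1/(hA) = 1/(8.94·68.8) = 0.001626 K/W
  R_common brick = L/(kA) = 0.136/(0.808·68.8) = 0.002446 K/W
  R_conv,out = 1/(hA) = 1/(26.2·68.8) = 5.548×10^-4 K/W
ΣR = 0.004627 K/W
ΔT = Q·ΣR = 7370 × 0.004627 = 34.10 K
Heat flows outward, so T_out = T_in − ΔT = 23.3 − 34.10 = -10.8 °C

T_out = -10.8 °C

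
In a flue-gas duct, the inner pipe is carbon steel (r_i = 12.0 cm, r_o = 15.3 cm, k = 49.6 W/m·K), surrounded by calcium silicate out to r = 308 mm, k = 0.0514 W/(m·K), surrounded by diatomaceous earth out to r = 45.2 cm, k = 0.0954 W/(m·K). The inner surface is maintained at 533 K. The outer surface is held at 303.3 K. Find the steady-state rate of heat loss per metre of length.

Q' = 81.8 W/m

Treat each layer as a resistance in series:
  R'_carbon steel = ln(0.153/0.120)/(2πk) = 0.2429/(2π·49.6) = 7.796×10^-4 m·K/W
  R'_calcium silicate = ln(0.308/0.153)/(2πk) = 0.6997/(2π·0.0514) = 2.166 m·K/W
  R'_diatomaceous earth = ln(0.452/0.308)/(2πk) = 0.3836/(2π·0.0954) = 0.6399 m·K/W
ΣR = 7.796×10^-4 + 2.166 + 0.6399 = 2.807 m·K/W
Q' = ΔT/ΣR = (533 K − 303.3 K)/2.807 = 81.8 W/m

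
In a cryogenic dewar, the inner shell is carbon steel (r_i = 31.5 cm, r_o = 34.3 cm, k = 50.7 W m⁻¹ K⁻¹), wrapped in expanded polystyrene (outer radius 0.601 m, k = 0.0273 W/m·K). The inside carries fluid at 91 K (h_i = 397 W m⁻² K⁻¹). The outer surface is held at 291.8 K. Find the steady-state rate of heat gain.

Treat each layer as a resistance in series:
  R_conv,in = 1/(4πr²h) = 1/(4π·0.315²·397) = 0.002020 K/W
  R_carbon steel = (1/0.315 − 1/0.343)/(4πk) = 0.2592/(4π·50.7) = 4.068×10^-4 K/W
  R_expanded polystyrene = (1/0.343 − 1/0.601)/(4πk) = 1.252/(4π·0.0273) = 3.648 K/W
ΣR = 0.002020 + 4.068×10^-4 + 3.648 = 3.650 K/W
Q = ΔT/ΣR = (91 K − 291.8 K)/3.650 = -55.0 W
(Negative Q ⇒ heat flows inward; heat gain = 55.0 W.)

Q = 55.0 W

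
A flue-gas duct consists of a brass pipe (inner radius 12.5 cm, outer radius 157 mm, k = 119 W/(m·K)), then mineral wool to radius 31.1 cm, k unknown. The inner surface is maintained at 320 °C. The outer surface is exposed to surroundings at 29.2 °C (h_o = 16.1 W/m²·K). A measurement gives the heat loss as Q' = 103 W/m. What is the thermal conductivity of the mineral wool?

k = 0.0390 W/m·K

ΣR = ΔT/Q' = |320 − 29.2|/103 = 2.823 m·K/W
Known resistances:
  R'_brass = ln(0.157/0.125)/(2πk) = 0.2279/(2π·119) = 3.048×10^-4 m·K/W
  R'_conv,out = 1/(2πr h) = 1/(2π·0.311·16.1) = 0.03179 m·K/W
R_mineral wool = ΣR − ΣR_known = 2.823 − 0.03209 = 2.791 m·K/W
ln(r₂/r₁)/(2πk) = 2.791 ⇒ k = 0.6835/(2π·2.791) = 0.0390 W/m·K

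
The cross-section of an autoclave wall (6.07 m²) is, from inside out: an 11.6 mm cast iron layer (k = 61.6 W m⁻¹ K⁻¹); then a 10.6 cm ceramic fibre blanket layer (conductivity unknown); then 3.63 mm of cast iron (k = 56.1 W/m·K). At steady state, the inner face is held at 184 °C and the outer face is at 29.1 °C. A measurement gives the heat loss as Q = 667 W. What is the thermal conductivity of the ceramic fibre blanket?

ΣR = ΔT/Q = |184 − 29.1|/667 = 0.2322 K/W
Known resistances:
  R_cast iron = L/(kA) = 0.0116/(61.6·6.07) = 3.102×10^-5 K/W
  R_cast iron = L/(kA) = 0.00363/(56.1·6.07) = 1.066×10^-5 K/W
R_ceramic fibre blanket = ΣR − ΣR_known = 0.2322 − 4.168×10^-5 = 0.2322 K/W
L/(kA) = 0.2322 ⇒ k = 0.106/(0.2322·6.07) = 0.0752 W/m·K

k = 0.0752 W/m·K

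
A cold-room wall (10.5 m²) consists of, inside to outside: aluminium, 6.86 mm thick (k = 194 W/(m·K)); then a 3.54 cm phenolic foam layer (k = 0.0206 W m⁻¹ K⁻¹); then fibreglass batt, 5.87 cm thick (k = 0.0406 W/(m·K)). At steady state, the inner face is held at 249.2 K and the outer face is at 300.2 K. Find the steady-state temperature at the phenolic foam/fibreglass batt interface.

Series thermal resistances, inner to outer:
  R_aluminium = L/(kA) = 0.00686/(194·10.5) = 3.368×10^-6 K/W
  R_phenolic foam = L/(kA) = 0.0354/(0.0206·10.5) = 0.1637 K/W
  R_fibreglass batt = L/(kA) = 0.0587/(0.0406·10.5) = 0.1377 K/W
ΣR = 3.368×10^-6 + 0.1637 + 0.1377 = 0.3014 K/W
Q = ΔT/ΣR = (249.2 K − 300.2 K)/0.3014 = -169.2 W
From the inner boundary to the phenolic foam/fibreglass batt interface, ΣR_partial = 0.1637 K/W.
T_interface = T_in − Q·ΣR_partial = 249.2 K − (-169.2)(0.1637) = 276.90 K

T = 276.90 K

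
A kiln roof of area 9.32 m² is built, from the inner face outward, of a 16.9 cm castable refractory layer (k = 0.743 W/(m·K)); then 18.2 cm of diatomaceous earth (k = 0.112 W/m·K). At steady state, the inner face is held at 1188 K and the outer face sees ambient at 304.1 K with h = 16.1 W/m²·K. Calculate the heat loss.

Q = 4.30 kW

Treat each layer as a resistance in series:
  R_castable refractory = L/(kA) = 0.169/(0.743·9.32) = 0.02441 K/W
  R_diatomaceous earth = L/(kA) = 0.182/(0.112·9.32) = 0.1744 K/W
  R_conv,out = 1/(hA) = 1/(16.1·9.32) = 0.006664 K/W
ΣR = 0.02441 + 0.1744 + 0.006664 = 0.2055 K/W
Q = ΔT/ΣR = (1188 K − 304.1 K)/0.2055 = 4300 W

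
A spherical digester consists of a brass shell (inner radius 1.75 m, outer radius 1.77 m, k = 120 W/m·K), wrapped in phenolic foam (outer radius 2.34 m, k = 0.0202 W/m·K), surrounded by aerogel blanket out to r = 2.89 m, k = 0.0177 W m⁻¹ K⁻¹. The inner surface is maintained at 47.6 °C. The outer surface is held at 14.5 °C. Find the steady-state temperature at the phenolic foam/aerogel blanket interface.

Resistance network (inner→outer):
  R_brass = (1/1.75 − 1/1.77)/(4πk) = 0.006457/(4π·120) = 4.282×10^-6 K/W
  R_phenolic foam = (1/1.77 − 1/2.34)/(4πk) = 0.1376/(4π·0.0202) = 0.5422 K/W
  R_aerogel blanket = (1/2.34 − 1/2.89)/(4πk) = 0.08133/(4π·0.0177) = 0.3657 K/W
ΣR = 4.282×10^-6 + 0.5422 + 0.3657 = 0.9079 K/W
Q = ΔT/ΣR = (47.6 °C − 14.5 °C)/0.9079 = 36.46 W
From the inner boundary to the phenolic foam/aerogel blanket interface, ΣR_partial = 0.5422 K/W.
T_interface = T_in − Q·ΣR_partial = 47.6 °C − (36.46)(0.5422) = 27.8 °C

T = 27.8 °C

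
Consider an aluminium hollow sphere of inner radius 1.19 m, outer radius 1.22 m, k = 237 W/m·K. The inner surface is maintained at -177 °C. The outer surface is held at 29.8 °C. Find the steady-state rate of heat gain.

Q = 29800 kW

Q = 4πk·ΔT/(1/r₁ − 1/r₂) = 4π × 237 × 206.8 / (1/1.19 − 1/1.22) = 2.98×10^7 W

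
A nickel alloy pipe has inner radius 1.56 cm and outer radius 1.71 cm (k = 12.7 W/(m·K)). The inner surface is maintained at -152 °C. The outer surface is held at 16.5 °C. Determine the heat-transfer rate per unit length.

Q' = 2πk·ΔT/ln(r₂/r₁) = 2π × 12.7 × 168.5 / ln(0.0171/0.0156) = 1.46×10^5 W/m

Q' = 146 kW/m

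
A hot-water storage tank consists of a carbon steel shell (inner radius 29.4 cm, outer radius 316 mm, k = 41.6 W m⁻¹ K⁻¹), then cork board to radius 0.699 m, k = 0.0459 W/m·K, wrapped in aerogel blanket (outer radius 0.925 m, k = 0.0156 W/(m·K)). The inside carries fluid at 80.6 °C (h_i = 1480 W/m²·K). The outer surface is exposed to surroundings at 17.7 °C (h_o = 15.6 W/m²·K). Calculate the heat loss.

Treat each layer as a resistance in series:
  R_conv,in = 1/(4πr²h) = 1/(4π·0.294²·1480) = 6.221×10^-4 K/W
  R_carbon steel = (1/0.294 − 1/0.316)/(4πk) = 0.2368/(4π·41.6) = 4.530×10^-4 K/W
  R_cork board = (1/0.316 − 1/0.699)/(4πk) = 1.734/(4π·0.0459) = 3.006 K/W
  R_aerogel blanket = (1/0.699 − 1/0.925)/(4πk) = 0.3495/(4π·0.0156) = 1.783 K/W
  R_conv,out = 1/(4πr²h) = 1/(4π·0.925²·15.6) = 0.005962 K/W
ΣR = 6.221×10^-4 + 4.530×10^-4 + 3.006 + 1.783 + 0.005962 = 4.796 K/W
Q = ΔT/ΣR = (80.6 °C − 17.7 °C)/4.796 = 13.1 W

Q = 13.1 W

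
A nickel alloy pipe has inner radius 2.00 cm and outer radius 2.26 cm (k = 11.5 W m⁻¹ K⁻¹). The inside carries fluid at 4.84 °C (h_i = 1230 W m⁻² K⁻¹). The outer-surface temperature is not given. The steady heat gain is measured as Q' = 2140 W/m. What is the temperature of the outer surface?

T_out = 22.3 °C

Series resistances:
  R'_conv,in = 1/(2πr h) = 1/(2π·0.0200·1230) = 0.006470 m·K/W
  R'_nickel alloy = ln(0.0226/0.0200)/(2πk) = 0.1222/(2π·11.5) = 0.001691 m·K/W
ΣR = 0.008161 m·K/W
ΔT = Q'·ΣR = 2140 × 0.008161 = 17.46 K
Heat flows inward, so T_out = T_in + ΔT = 4.84 + 17.46 = 22.3 °C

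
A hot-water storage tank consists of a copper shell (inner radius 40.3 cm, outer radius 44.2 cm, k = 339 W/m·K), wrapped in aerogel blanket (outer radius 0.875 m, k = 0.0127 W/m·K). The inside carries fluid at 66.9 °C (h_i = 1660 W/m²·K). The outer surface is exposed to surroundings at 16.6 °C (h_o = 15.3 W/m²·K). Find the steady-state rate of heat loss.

Q = 7.16 W

Series thermal resistances, inner to outer:
  R_conv,in = 1/(4πr²h) = 1/(4π·0.403²·1660) = 2.952×10^-4 K/W
  R_copper = (1/0.403 − 1/0.442)/(4πk) = 0.2189/(4π·339) = 5.140×10^-5 K/W
  R_aerogel blanket = (1/0.442 − 1/0.875)/(4πk) = 1.120/(4π·0.0127) = 7.015 K/W
  R_conv,out = 1/(4πr²h) = 1/(4π·0.875²·15.3) = 0.006793 K/W
ΣR = 2.952×10^-4 + 5.140×10^-5 + 7.015 + 0.006793 = 7.022 K/W
Q = ΔT/ΣR = (66.9 °C − 16.6 °C)/7.022 = 7.16 W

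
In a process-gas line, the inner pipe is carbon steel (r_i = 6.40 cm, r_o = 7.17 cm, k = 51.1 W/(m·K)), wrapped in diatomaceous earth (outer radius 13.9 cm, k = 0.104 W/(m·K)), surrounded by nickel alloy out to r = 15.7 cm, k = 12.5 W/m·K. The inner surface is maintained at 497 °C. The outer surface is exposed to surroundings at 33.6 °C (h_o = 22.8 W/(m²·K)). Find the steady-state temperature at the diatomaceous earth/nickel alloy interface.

Series thermal resistances, inner to outer:
  R'_carbon steel = ln(0.0717/0.0640)/(2πk) = 0.1136/(2π·51.1) = 3.538×10^-4 m·K/W
  R'_diatomaceous earth = ln(0.139/0.0717)/(2πk) = 0.6620/(2π·0.104) = 1.013 m·K/W
  R'_nickel alloy = ln(0.157/0.139)/(2πk) = 0.1218/(2π·12.5) = 0.001550 m·K/W
  R'_conv,out = 1/(2πr h) = 1/(2π·0.157·22.8) = 0.04446 m·K/W
ΣR = 3.538×10^-4 + 1.013 + 0.001550 + 0.04446 = 1.059 m·K/W
Q' = ΔT/ΣR = (497 °C − 33.6 °C)/1.059 = 437.6 W/m
From the inner boundary to the diatomaceous earth/nickel alloy interface, ΣR_partial = 1.013 m·K/W.
T_interface = T_in − Q'·ΣR_partial = 497 °C − (437.6)(1.013) = 53.7 °C

T = 53.7 °C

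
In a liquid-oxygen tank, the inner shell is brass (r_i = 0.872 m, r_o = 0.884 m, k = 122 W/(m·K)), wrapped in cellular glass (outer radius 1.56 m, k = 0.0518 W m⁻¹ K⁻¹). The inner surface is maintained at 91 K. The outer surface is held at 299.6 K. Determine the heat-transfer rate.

Q = 277 W

Resistance network (inner→outer):
  R_brass = (1/0.872 − 1/0.884)/(4πk) = 0.01557/(4π·122) = 1.015×10^-5 K/W
  R_cellular glass = (1/0.884 − 1/1.56)/(4πk) = 0.4902/(4π·0.0518) = 0.7531 K/W
ΣR = 1.015×10^-5 + 0.7531 = 0.7531 K/W
Q = ΔT/ΣR = (91 K − 299.6 K)/0.7531 = -277 W
(Negative Q ⇒ heat flows inward; heat gain = 277 W.)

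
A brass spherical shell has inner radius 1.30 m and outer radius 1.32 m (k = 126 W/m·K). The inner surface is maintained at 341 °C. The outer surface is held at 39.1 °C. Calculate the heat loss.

Q = 41000 kW

Q = 4πk·ΔT/(1/r₁ − 1/r₂) = 4π × 126 × 301.9 / (1/1.30 − 1/1.32) = 4.10×10^7 W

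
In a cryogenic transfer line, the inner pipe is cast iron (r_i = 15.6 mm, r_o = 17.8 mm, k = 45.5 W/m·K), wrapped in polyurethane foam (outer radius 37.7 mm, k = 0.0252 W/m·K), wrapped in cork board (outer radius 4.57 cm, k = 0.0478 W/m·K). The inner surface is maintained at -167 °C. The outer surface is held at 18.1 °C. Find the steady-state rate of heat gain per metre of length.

Resistance network (inner→outer):
  R'_cast iron = ln(0.0178/0.0156)/(2πk) = 0.1319/(2π·45.5) = 4.615×10^-4 m·K/W
  R'_polyurethane foam = ln(0.0377/0.0178)/(2πk) = 0.7505/(2π·0.0252) = 4.740 m·K/W
  R'_cork board = ln(0.0457/0.0377)/(2πk) = 0.1924/(2π·0.0478) = 0.6407 m·K/W
ΣR = 4.615×10^-4 + 4.740 + 0.6407 = 5.381 m·K/W
Q' = ΔT/ΣR = (-167 °C − 18.1 °C)/5.381 = -34.4 W/m
(Negative Q' ⇒ heat flows inward; heat gain = 34.4 W/m.)

Q' = 34.4 W/m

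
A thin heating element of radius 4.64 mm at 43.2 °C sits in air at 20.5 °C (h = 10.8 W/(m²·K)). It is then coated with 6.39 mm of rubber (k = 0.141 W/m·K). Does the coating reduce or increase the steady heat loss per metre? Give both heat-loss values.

Critical radius for a cylinder: r_cr = k/h = 0.0131 m = 1.31 cm.
Outer radius after coating: r₂ = 0.00464 + 0.00639 = 0.01103 m.
Since r₁ < r_cr and r₂ ≤ r_cr, the coating moves toward the maximum at r_cr — heat loss rises.
Bare: R = 1/(2πr₁h) = 3.176 m·K/W; Q = 22.7/3.176 = 7.15 W/m.
Coated: R = R_cond + R_conv = 2.313 m·K/W; Q = 22.7/2.313 = 9.81 W/m.

increases: 7.15 → 9.81 W/m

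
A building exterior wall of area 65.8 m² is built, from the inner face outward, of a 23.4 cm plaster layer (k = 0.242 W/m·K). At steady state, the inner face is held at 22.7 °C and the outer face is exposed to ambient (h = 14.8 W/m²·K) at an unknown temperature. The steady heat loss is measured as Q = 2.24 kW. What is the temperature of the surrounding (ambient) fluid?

T_out = -12.5 °C

Sum the resistances:
  R_plaster = L/(kA) = 0.234/(0.242·65.8) = 0.01470 K/W
  R_conv,out = 1/(hA) = 1/(14.8·65.8) = 0.001027 K/W
ΣR = 0.01572 K/W
ΔT = Q·ΣR = 2240 × 0.01572 = 35.21 K
Heat flows outward, so T_out = T_in − ΔT = 22.7 − 35.21 = -12.5 °C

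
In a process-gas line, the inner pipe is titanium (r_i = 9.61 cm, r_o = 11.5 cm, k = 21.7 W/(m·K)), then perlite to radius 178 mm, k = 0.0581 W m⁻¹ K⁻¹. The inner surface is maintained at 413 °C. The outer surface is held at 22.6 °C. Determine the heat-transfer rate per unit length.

Series thermal resistances, inner to outer:
  R'_titanium = ln(0.115/0.0961)/(2πk) = 0.1795/(2π·21.7) = 0.001317 m·K/W
  R'_perlite = ln(0.178/0.115)/(2πk) = 0.4369/(2π·0.0581) = 1.197 m·K/W
ΣR = 0.001317 + 1.197 = 1.198 m·K/W
Q' = ΔT/ΣR = (413 °C − 22.6 °C)/1.198 = 326 W/m

Q' = 326 W/m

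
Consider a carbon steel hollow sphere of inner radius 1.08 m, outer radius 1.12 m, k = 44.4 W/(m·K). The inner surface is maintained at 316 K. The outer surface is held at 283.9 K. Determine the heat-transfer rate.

Q = 5.42×10^5 W

Q = 4πk·ΔT/(1/r₁ − 1/r₂) = 4π × 44.4 × 32.1 / (1/1.08 − 1/1.12) = 5.42×10^5 W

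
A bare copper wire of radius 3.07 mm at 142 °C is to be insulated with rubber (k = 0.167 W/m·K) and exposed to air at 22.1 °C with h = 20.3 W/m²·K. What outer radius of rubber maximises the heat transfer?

For a cylinder, r_cr = k_ins/h = 0.167/20.3 = 0.00823 m = 0.823 cm

r_cr = 0.823 cm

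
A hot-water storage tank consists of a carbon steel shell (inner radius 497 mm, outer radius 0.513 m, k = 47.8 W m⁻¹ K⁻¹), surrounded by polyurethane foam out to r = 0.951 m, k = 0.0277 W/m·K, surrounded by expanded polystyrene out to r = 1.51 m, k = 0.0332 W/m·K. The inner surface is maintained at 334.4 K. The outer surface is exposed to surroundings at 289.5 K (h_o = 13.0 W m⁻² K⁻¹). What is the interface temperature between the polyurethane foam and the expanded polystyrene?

T = 301.5 K

Series thermal resistances, inner to outer:
  R_carbon steel = (1/0.497 − 1/0.513)/(4πk) = 0.06275/(4π·47.8) = 1.045×10^-4 K/W
  R_polyurethane foam = (1/0.513 − 1/0.951)/(4πk) = 0.8978/(4π·0.0277) = 2.579 K/W
  R_expanded polystyrene = (1/0.951 − 1/1.51)/(4πk) = 0.3893/(4π·0.0332) = 0.9331 K/W
  R_conv,out = 1/(4πr²h) = 1/(4π·1.51²·13.0) = 0.002685 K/W
ΣR = 1.045×10^-4 + 2.579 + 0.9331 + 0.002685 = 3.515 K/W
Q = ΔT/ΣR = (334.4 K − 289.5 K)/3.515 = 12.77 W
From the inner boundary to the polyurethane foam/expanded polystyrene interface, ΣR_partial = 2.579 K/W.
T_interface = T_in − Q·ΣR_partial = 334.4 K − (12.77)(2.579) = 301.5 K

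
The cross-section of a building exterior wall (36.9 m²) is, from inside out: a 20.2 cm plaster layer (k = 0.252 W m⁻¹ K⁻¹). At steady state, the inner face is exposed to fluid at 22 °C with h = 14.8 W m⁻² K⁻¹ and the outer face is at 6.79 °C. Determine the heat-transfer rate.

Resistance network (inner→outer):
  R_conv,in = 1/(hA) = 1/(14.8·36.9) = 0.001831 K/W
  R_plaster = L/(kA) = 0.202/(0.252·36.9) = 0.02172 K/W
ΣR = 0.001831 + 0.02172 = 0.02355 K/W
Q = ΔT/ΣR = (22 °C − 6.79 °C)/0.02355 = 646 W

Q = 646 W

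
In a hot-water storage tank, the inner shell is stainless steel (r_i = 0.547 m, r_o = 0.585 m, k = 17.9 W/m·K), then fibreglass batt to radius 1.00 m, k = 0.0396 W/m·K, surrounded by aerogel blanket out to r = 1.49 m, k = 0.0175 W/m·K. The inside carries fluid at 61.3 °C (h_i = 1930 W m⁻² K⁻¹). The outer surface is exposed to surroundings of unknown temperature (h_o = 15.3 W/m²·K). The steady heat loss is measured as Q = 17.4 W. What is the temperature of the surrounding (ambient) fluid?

T_out = 10.4 °C

Series resistances:
  R_conv,in = 1/(4πr²h) = 1/(4π·0.547²·1930) = 1.378×10^-4 K/W
  R_stainless steel = (1/0.547 − 1/0.585)/(4πk) = 0.1188/(4π·17.9) = 5.279×10^-4 K/W
  R_fibreglass batt = (1/0.585 − 1/1.00)/(4πk) = 0.7094/(4π·0.0396) = 1.426 K/W
  R_aerogel blanket = (1/1.00 − 1/1.49)/(4πk) = 0.3289/(4π·0.0175) = 1.495 K/W
  R_conv,out = 1/(4πr²h) = 1/(4π·1.49²·15.3) = 0.002343 K/W
ΣR = 2.924 K/W
ΔT = Q·ΣR = 17.4 × 2.924 = 50.88 K
Heat flows outward, so T_out = T_in − ΔT = 61.3 − 50.88 = 10.4 °C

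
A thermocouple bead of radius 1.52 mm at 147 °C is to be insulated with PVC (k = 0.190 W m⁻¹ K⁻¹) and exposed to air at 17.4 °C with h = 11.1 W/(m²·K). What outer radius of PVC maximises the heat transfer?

For a sphere, r_cr = 2k_ins/h = 2·0.190/11.1 = 0.0342 m = 3.42 cm

r_cr = 3.42 cm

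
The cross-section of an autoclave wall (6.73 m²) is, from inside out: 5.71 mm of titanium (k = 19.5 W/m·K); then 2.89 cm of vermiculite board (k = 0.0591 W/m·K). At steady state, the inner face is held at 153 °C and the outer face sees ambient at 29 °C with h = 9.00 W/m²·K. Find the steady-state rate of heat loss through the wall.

Q = 1390 W

Series thermal resistances, inner to outer:
  R_titanium = L/(kA) = 0.00571/(19.5·6.73) = 4.351×10^-5 K/W
  R_vermiculite board = L/(kA) = 0.0289/(0.0591·6.73) = 0.07266 K/W
  R_conv,out = 1/(hA) = 1/(9.00·6.73) = 0.01651 K/W
ΣR = 4.351×10^-5 + 0.07266 + 0.01651 = 0.08921 K/W
Q = ΔT/ΣR = (153 °C − 29 °C)/0.08921 = 1390 W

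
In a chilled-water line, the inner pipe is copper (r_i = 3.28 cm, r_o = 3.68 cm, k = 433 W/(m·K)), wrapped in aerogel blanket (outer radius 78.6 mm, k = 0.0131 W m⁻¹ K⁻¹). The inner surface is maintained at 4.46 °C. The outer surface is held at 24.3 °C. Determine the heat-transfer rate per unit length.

Q' = 2.15 W/m

Resistance network (inner→outer):
  R'_copper = ln(0.0368/0.0328)/(2πk) = 0.1151/(2π·433) = 4.230×10^-5 m·K/W
  R'_aerogel blanket = ln(0.0786/0.0368)/(2πk) = 0.7589/(2π·0.0131) = 9.220 m·K/W
ΣR = 4.230×10^-5 + 9.220 = 9.220 m·K/W
Q' = ΔT/ΣR = (4.46 °C − 24.3 °C)/9.220 = -2.15 W/m
(Negative Q' ⇒ heat flows inward; heat gain = 2.15 W/m.)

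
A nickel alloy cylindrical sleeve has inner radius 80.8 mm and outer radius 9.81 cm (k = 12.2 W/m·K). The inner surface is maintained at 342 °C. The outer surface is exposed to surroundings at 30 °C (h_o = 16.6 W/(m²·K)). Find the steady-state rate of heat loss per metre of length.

Treat each layer as a resistance in series:
  R'_nickel alloy = ln(0.0981/0.0808)/(2πk) = 0.1940/(2π·12.2) = 0.002531 m·K/W
  R'_conv,out = 1/(2πr h) = 1/(2π·0.0981·16.6) = 0.09773 m·K/W
ΣR = 0.002531 + 0.09773 = 0.1003 m·K/W
Q' = ΔT/ΣR = (342 °C − 30 °C)/0.1003 = 3110 W/m

Q' = 3110 W/m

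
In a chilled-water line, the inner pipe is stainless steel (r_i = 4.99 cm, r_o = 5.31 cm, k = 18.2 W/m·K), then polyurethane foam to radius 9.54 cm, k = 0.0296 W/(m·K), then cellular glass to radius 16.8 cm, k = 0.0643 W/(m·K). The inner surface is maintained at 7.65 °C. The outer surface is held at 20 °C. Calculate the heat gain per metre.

Series thermal resistances, inner to outer:
  R'_stainless steel = ln(0.0531/0.0499)/(2πk) = 0.06216/(2π·18.2) = 5.435×10^-4 m·K/W
  R'_polyurethane foam = ln(0.0954/0.0531)/(2πk) = 0.5859/(2π·0.0296) = 3.150 m·K/W
  R'_cellular glass = ln(0.168/0.0954)/(2πk) = 0.5659/(2π·0.0643) = 1.401 m·K/W
ΣR = 5.435×10^-4 + 3.150 + 1.401 = 4.552 m·K/W
Q' = ΔT/ΣR = (7.65 °C − 20 °C)/4.552 = -2.71 W/m
(Negative Q' ⇒ heat flows inward; heat gain = 2.71 W/m.)

Q' = 2.71 W/m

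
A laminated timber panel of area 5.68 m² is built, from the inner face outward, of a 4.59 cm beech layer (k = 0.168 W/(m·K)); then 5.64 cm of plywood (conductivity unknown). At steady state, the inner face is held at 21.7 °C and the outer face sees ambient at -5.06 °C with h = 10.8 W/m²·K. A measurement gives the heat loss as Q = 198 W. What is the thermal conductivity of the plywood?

k = 0.140 W/m·K

ΣR = ΔT/Q = |21.7 − -5.06|/198 = 0.1352 K/W
Known resistances:
  R_beech = L/(kA) = 0.0459/(0.168·5.68) = 0.04810 K/W
  R_conv,out = 1/(hA) = 1/(10.8·5.68) = 0.01630 K/W
R_plywood = ΣR − ΣR_known = 0.1352 − 0.06440 = 0.07080 K/W
L/(kA) = 0.07080 ⇒ k = 0.0564/(0.07080·5.68) = 0.140 W/m·K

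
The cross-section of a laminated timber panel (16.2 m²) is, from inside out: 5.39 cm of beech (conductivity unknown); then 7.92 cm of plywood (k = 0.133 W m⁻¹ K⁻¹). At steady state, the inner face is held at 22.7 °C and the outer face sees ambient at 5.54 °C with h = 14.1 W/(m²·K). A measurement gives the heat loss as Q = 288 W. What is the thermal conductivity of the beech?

k = 0.180 W/m·K

ΣR = ΔT/Q = |22.7 − 5.54|/288 = 0.05958 K/W
Known resistances:
  R_plywood = L/(kA) = 0.0792/(0.133·16.2) = 0.03676 K/W
  R_conv,out = 1/(hA) = 1/(14.1·16.2) = 0.004378 K/W
R_beech = ΣR − ΣR_known = 0.05958 − 0.04114 = 0.01844 K/W
L/(kA) = 0.01844 ⇒ k = 0.0539/(0.01844·16.2) = 0.180 W/m·K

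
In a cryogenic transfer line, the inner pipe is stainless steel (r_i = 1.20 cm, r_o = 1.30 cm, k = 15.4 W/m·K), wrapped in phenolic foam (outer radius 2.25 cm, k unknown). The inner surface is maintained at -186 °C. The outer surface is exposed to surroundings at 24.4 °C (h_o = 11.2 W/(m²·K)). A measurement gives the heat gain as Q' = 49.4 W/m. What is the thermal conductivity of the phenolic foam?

ΣR = ΔT/Q' = |-186 − 24.4|/49.4 = 4.259 m·K/W
Known resistances:
  R'_stainless steel = ln(0.0130/0.0120)/(2πk) = 0.08004/(2π·15.4) = 8.272×10^-4 m·K/W
  R'_conv,out = 1/(2πr h) = 1/(2π·0.0225·11.2) = 0.6316 m·K/W
R_phenolic foam = ΣR − ΣR_known = 4.259 − 0.6324 = 3.627 m·K/W
ln(r₂/r₁)/(2πk) = 3.627 ⇒ k = 0.5486/(2π·3.627) = 0.0241 W/m·K

k = 0.0241 W/m·K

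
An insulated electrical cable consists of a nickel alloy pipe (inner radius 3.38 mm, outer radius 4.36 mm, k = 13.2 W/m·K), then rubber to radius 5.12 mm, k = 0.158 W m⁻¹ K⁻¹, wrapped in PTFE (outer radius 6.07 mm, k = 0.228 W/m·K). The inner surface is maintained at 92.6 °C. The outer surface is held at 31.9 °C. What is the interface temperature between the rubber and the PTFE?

Series thermal resistances, inner to outer:
  R'_nickel alloy = ln(0.00436/0.00338)/(2πk) = 0.2546/(2π·13.2) = 0.003070 m·K/W
  R'_rubber = ln(0.00512/0.00436)/(2πk) = 0.1607/(2π·0.158) = 0.1619 m·K/W
  R'_PTFE = ln(0.00607/0.00512)/(2πk) = 0.1702/(2π·0.228) = 0.1188 m·K/W
ΣR = 0.003070 + 0.1619 + 0.1188 = 0.2838 m·K/W
Q' = ΔT/ΣR = (92.6 °C − 31.9 °C)/0.2838 = 213.9 W/m
From the inner boundary to the rubber/PTFE interface, ΣR_partial = 0.1650 m·K/W.
T_interface = T_in − Q'·ΣR_partial = 92.6 °C − (213.9)(0.1650) = 57.3 °C

T = 57.3 °C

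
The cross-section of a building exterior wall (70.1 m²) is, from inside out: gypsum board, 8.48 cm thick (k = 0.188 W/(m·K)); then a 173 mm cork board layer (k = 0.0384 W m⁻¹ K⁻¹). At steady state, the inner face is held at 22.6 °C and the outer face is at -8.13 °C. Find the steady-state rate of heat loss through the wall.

Q = 435 W

Treat each layer as a resistance in series:
  R_gypsum board = L/(kA) = 0.0848/(0.188·70.1) = 0.006435 K/W
  R_cork board = L/(kA) = 0.173/(0.0384·70.1) = 0.06427 K/W
ΣR = 0.006435 + 0.06427 = 0.07070 K/W
Q = ΔT/ΣR = (22.6 °C − -8.13 °C)/0.07070 = 435 W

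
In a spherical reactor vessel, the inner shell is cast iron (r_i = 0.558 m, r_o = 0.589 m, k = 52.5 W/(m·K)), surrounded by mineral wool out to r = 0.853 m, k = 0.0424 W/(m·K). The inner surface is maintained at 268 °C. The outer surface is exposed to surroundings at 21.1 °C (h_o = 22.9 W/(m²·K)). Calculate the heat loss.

Q = 249 W

Treat each layer as a resistance in series:
  R_cast iron = (1/0.558 − 1/0.589)/(4πk) = 0.09432/(4π·52.5) = 1.430×10^-4 K/W
  R_mineral wool = (1/0.589 − 1/0.853)/(4πk) = 0.5255/(4π·0.0424) = 0.9862 K/W
  R_conv,out = 1/(4πr²h) = 1/(4π·0.853²·22.9) = 0.004776 K/W
ΣR = 1.430×10^-4 + 0.9862 + 0.004776 = 0.9911 K/W
Q = ΔT/ΣR = (268 °C − 21.1 °C)/0.9911 = 249 W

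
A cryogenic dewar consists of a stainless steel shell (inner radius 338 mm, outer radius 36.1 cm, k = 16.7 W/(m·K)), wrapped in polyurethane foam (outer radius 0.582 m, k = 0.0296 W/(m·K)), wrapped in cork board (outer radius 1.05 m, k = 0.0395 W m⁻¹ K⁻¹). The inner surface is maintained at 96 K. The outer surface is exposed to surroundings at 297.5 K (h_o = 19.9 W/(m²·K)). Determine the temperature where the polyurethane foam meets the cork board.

T = 226.3 K

Series thermal resistances, inner to outer:
  R_stainless steel = (1/0.338 − 1/0.361)/(4πk) = 0.1885/(4π·16.7) = 8.982×10^-4 K/W
  R_polyurethane foam = (1/0.361 − 1/0.582)/(4πk) = 1.052/(4π·0.0296) = 2.828 K/W
  R_cork board = (1/0.582 − 1/1.05)/(4πk) = 0.7658/(4π·0.0395) = 1.543 K/W
  R_conv,out = 1/(4πr²h) = 1/(4π·1.05²·19.9) = 0.003627 K/W
ΣR = 8.982×10^-4 + 2.828 + 1.543 + 0.003627 = 4.376 K/W
Q = ΔT/ΣR = (96 K − 297.5 K)/4.376 = -46.05 W
From the inner boundary to the polyurethane foam/cork board interface, ΣR_partial = 2.829 K/W.
T_interface = T_in − Q·ΣR_partial = 96 K − (-46.05)(2.829) = 226.3 K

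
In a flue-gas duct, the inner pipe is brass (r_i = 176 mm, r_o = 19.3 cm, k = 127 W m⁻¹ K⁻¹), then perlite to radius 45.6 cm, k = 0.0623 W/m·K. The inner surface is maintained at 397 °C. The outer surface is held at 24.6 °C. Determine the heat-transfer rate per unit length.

Q' = 170 W/m

Series thermal resistances, inner to outer:
  R'_brass = ln(0.193/0.176)/(2πk) = 0.09221/(2π·127) = 1.156×10^-4 m·K/W
  R'_perlite = ln(0.456/0.193)/(2πk) = 0.8598/(2π·0.0623) = 2.196 m·K/W
ΣR = 1.156×10^-4 + 2.196 = 2.196 m·K/W
Q' = ΔT/ΣR = (397 °C − 24.6 °C)/2.196 = 170 W/m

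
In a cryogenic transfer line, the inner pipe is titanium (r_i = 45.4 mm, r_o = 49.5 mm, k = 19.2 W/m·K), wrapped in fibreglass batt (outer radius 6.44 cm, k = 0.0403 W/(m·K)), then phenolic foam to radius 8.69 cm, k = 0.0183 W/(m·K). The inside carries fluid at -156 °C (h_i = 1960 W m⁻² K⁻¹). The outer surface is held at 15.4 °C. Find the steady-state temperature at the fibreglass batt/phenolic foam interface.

Resistance network (inner→outer):
  R'_conv,in = 1/(2πr h) = 1/(2π·0.0454·1960) = 0.001789 m·K/W
  R'_titanium = ln(0.0495/0.0454)/(2πk) = 0.08646/(2π·19.2) = 7.167×10^-4 m·K/W
  R'_fibreglass batt = ln(0.0644/0.0495)/(2πk) = 0.2631/(2π·0.0403) = 1.039 m·K/W
  R'_phenolic foam = ln(0.0869/0.0644)/(2πk) = 0.2996/(2π·0.0183) = 2.606 m·K/W
ΣR = 0.001789 + 7.167×10^-4 + 1.039 + 2.606 = 3.648 m·K/W
Q' = ΔT/ΣR = (-156 °C − 15.4 °C)/3.648 = -46.98 W/m
From the inner boundary to the fibreglass batt/phenolic foam interface, ΣR_partial = 1.042 m·K/W.
T_interface = T_in − Q'·ΣR_partial = -156 °C − (-46.98)(1.042) = -107 °C

T = -107 °C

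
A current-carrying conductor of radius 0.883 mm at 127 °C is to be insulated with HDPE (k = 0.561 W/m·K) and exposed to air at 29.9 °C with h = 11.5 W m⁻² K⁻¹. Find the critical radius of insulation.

For a cylinder, r_cr = k_ins/h = 0.561/11.5 = 0.0488 m = 4.88 cm

r_cr = 4.88 cm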